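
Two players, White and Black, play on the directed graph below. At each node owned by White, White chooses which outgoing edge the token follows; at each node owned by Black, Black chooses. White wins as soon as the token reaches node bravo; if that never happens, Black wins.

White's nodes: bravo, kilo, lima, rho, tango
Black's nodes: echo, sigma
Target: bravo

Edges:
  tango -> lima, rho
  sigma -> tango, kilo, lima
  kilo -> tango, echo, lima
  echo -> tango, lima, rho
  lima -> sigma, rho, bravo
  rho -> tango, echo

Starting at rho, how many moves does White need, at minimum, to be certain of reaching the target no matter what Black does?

3

A0 = {bravo}
A1: add {lima} — lima (White) has lima→bravo.
A2: add {kilo, tango} — tango (White) has tango→lima; kilo (White) has kilo→lima.
A3: add {rho, sigma} — sigma (Black): all of {tango, kilo, lima} already in; rho (White) has rho→tango.
rho enters the attractor at level 3, so White can force the target in 3 moves from there.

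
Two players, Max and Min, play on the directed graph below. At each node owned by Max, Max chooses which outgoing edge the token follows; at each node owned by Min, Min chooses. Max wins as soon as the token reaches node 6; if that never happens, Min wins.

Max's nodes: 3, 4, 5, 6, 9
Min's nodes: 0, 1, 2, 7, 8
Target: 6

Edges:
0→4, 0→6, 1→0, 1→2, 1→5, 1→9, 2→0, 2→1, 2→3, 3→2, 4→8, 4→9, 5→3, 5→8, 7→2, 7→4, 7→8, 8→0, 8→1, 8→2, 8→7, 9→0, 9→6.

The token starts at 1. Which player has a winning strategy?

A0 = {6}
A1: add {9} — 9 (Max) has 9→6.
A2: add {4} — 4 (Max) has 4→9.
A3: add {0} — 0 (Min): all of {4, 6} already in.
A4 = A3; e.g. 1 (Min) can still go to 2. Fixed point.
1 never enters the attractor, so Min can avoid the target forever.

Min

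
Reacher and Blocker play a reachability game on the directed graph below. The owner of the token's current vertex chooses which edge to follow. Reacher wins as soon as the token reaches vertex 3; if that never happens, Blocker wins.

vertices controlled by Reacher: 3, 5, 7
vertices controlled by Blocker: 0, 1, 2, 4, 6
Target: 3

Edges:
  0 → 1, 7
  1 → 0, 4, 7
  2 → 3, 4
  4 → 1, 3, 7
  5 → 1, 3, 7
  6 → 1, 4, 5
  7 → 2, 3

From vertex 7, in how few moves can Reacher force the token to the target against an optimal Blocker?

1

A0 = {3}
A1: add {5, 7} — 5 (Reacher) has 5→3; 7 (Reacher) has 7→3.
A2 = A1; e.g. 0 (Blocker) can still go to 1. Fixed point.
7 enters the attractor at level 1, so Reacher can force the target in 1 move from there.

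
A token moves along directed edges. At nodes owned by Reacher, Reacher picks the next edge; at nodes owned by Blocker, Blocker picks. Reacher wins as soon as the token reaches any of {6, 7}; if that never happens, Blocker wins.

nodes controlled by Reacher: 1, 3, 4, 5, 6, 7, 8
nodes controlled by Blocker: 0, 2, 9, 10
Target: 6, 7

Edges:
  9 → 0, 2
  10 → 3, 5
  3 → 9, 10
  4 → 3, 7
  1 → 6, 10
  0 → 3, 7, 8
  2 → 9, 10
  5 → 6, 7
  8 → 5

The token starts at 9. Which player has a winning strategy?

A0 = {6, 7}
A1: add {1, 4, 5} — 1 (Reacher) has 1→6; 4 (Reacher) has 4→7; 5 (Reacher) has 5→6.
A2: add {8} — 8 (Reacher) has 8→5.
A3 = A2; e.g. 0 (Blocker) can still go to 3. Fixed point.
9 never enters the attractor, so Blocker can avoid the target forever.

Blocker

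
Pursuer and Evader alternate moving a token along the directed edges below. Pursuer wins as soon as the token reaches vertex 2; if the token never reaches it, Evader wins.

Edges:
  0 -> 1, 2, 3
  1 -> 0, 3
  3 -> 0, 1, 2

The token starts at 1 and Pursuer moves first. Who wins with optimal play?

Track states (vertex, player-to-move).
A0 = {(2,Pursuer), (2,Evader)}
A1: add {(0,Pursuer), (3,Pursuer)}.
A2: add {(1,Evader)}.
A3 = A2; e.g. (0,Evader) stays out. (1,Pursuer) never enters ⇒ Evader avoids the target.

Evader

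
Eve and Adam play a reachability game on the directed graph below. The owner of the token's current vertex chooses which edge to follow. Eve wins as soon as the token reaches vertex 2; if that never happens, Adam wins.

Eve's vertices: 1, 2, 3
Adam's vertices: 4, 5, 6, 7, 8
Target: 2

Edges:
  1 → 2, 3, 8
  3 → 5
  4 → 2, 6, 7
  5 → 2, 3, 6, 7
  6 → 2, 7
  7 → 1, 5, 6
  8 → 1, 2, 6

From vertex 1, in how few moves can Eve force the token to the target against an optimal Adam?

1

A0 = {2}
A1: add {1} — 1 (Eve) has 1→2.
A2 = A1; e.g. 3 (Eve) has no edge into A1. Fixed point.
1 enters the attractor at level 1, so Eve can force the target in 1 move from there.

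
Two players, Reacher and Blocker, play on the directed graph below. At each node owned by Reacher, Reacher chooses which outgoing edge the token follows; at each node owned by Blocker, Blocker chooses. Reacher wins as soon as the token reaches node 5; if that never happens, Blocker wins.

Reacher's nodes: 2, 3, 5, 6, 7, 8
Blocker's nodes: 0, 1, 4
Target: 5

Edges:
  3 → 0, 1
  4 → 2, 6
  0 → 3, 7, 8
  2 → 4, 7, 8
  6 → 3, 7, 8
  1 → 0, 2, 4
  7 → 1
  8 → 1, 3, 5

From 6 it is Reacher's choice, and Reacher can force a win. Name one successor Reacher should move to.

8

A0 = {5}
A1: add {8} — 8 (Reacher) has 8→5.
A2: add {2, 6} — 2 (Reacher) has 2→8; 6 (Reacher) has 6→8.
A3: add {4} — 4 (Blocker): all of {2, 6} already in.
A4 = A3; e.g. 0 (Blocker) can still go to 3. Fixed point.
From 6, successor 8 is in the attractor (rank 1); the other successors 3, 7 are not.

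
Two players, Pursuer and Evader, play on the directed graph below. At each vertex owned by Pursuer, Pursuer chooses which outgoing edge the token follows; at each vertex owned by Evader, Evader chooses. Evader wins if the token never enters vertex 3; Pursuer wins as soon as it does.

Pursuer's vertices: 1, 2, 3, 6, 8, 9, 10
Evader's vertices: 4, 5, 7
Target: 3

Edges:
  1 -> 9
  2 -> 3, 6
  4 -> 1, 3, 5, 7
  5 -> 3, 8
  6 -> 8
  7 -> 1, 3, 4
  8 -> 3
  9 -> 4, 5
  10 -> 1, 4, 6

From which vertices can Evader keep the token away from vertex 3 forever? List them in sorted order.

4, 7

A0 = {3}
A1: add {2, 8} — 2 (Pursuer) has 2→3; 8 (Pursuer) has 8→3.
A2: add {5, 6} — 5 (Evader): all of {3, 8} already in; 6 (Pursuer) has 6→8.
A3: add {9, 10} — 9 (Pursuer) has 9→5; 10 (Pursuer) has 10→6.
A4: add {1} — 1 (Pursuer) has 1→9.
A5 = A4; e.g. 4 (Evader) can still go to 7. Fixed point.
Pursuer's attractor = {1, 2, 3, 5, 6, 8, 9, 10}; Evader avoids the target exactly from the complement.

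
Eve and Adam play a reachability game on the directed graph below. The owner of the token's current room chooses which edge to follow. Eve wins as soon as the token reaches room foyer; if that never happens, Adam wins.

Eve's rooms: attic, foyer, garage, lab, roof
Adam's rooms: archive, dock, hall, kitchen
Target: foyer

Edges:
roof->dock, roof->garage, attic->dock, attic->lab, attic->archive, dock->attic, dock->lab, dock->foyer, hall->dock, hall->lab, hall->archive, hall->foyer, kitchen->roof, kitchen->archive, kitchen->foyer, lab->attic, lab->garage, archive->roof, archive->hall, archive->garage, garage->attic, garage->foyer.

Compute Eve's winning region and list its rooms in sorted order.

attic, dock, foyer, garage, lab, roof

A0 = {foyer}
A1: add {garage} — garage (Eve) has garage→foyer.
A2: add {lab, roof} — roof (Eve) has roof→garage; lab (Eve) has lab→garage.
A3: add {attic} — attic (Eve) has attic→lab.
A4: add {dock} — dock (Adam): all of {attic, lab, foyer} already in.
A5 = A4; e.g. hall (Adam) can still go to archive. Fixed point.
Eve's winning region = {attic, dock, foyer, garage, lab, roof}.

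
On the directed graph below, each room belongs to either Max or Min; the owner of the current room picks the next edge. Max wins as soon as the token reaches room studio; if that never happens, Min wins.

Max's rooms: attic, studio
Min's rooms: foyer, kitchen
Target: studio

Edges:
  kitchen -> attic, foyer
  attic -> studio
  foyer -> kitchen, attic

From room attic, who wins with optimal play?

A0 = {studio}
A1: add {attic} — attic (Max) has attic→studio.
A2 = A1; e.g. kitchen (Min) can still go to foyer. Fixed point.
attic ∈ A1, so Max can force the target.

Max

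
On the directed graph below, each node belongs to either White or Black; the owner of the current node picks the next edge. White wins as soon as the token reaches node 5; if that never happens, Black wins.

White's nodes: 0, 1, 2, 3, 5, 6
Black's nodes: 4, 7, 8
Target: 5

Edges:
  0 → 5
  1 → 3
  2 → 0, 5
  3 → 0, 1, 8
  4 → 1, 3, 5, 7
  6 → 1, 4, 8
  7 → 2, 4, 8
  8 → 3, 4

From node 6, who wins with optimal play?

A0 = {5}
A1: add {0, 2} — 0 (White) has 0→5; 2 (White) has 2→5.
A2: add {3} — 3 (White) has 3→0.
A3: add {1} — 1 (White) has 1→3.
A4: add {6} — 6 (White) has 6→1.
A5 = A4; e.g. 4 (Black) can still go to 7. Fixed point.
6 ∈ A4, so White can force the target.

White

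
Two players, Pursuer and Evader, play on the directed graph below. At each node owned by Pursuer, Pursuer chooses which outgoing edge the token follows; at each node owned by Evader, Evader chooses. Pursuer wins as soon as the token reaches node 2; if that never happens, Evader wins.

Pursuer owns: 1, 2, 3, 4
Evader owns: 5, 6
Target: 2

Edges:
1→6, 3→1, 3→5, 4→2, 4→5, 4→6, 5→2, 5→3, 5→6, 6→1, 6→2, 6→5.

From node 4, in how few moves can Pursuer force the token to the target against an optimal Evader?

A0 = {2}
A1: add {4} — 4 (Pursuer) has 4→2.
A2 = A1; e.g. 1 (Pursuer) has no edge into A1. Fixed point.
4 enters the attractor at level 1, so Pursuer can force the target in 1 move from there.

1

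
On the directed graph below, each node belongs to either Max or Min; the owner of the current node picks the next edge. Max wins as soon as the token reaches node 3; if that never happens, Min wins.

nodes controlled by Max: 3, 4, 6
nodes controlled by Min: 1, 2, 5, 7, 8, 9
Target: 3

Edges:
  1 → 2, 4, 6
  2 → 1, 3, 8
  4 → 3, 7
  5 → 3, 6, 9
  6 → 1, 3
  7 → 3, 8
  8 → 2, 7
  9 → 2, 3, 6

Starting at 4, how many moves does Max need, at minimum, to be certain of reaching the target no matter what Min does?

A0 = {3}
A1: add {4, 6} — 4 (Max) has 4→3; 6 (Max) has 6→3.
A2 = A1; e.g. 1 (Min) can still go to 2. Fixed point.
4 enters the attractor at level 1, so Max can force the target in 1 move from there.

1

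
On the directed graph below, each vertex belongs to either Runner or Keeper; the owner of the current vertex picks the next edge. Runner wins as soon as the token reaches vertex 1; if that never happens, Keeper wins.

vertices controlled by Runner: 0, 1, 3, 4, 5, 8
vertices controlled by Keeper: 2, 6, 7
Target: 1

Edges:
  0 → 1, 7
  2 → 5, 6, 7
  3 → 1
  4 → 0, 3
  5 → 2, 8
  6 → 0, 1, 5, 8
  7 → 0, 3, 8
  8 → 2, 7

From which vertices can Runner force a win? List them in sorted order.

0, 1, 3, 4

A0 = {1}
A1: add {0, 3} — 0 (Runner) has 0→1; 3 (Runner) has 3→1.
A2: add {4} — 4 (Runner) has 4→0.
A3 = A2; e.g. 2 (Keeper) can still go to 5. Fixed point.
Runner's winning region = {0, 1, 3, 4}.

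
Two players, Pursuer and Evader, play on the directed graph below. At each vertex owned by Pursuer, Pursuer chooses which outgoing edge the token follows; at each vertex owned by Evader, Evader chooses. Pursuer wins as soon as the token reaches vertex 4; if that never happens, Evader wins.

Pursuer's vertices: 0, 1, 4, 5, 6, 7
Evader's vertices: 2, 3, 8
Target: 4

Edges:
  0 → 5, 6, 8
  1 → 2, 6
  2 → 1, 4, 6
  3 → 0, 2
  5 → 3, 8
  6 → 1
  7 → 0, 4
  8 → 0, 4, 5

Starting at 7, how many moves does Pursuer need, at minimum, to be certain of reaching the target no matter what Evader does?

1

A0 = {4}
A1: add {7} — 7 (Pursuer) has 7→4.
A2 = A1; e.g. 0 (Pursuer) has no edge into A1. Fixed point.
7 enters the attractor at level 1, so Pursuer can force the target in 1 move from there.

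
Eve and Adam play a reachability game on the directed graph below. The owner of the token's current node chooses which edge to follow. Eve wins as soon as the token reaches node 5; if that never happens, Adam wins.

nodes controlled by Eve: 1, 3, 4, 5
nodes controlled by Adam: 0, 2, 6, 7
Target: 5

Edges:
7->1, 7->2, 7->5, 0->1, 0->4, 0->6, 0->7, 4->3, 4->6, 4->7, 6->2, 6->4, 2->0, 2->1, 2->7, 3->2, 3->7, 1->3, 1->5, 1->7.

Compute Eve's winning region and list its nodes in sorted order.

A0 = {5}
A1: add {1} — 1 (Eve) has 1→5.
A2 = A1; e.g. 0 (Adam) can still go to 4. Fixed point.
Eve's winning region = {1, 5}.

1, 5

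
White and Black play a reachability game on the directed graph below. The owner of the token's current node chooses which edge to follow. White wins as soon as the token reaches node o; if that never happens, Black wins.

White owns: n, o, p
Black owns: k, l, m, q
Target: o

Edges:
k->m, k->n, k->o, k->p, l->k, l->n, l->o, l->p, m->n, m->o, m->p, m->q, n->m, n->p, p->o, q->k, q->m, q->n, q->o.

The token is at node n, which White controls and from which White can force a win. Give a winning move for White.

p

A0 = {o}
A1: add {p} — p (White) has p→o.
A2: add {n} — n (White) has n→p.
A3 = A2; e.g. k (Black) can still go to m. Fixed point.
From n, successor p is in the attractor (rank 1); the other successor m is not.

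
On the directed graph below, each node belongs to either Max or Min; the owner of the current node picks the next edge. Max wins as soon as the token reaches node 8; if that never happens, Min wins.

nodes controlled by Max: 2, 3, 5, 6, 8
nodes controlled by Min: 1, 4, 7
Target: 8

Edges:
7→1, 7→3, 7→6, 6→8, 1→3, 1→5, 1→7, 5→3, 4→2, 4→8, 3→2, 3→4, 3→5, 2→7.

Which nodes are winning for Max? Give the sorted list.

6, 8

A0 = {8}
A1: add {6} — 6 (Max) has 6→8.
A2 = A1; e.g. 1 (Min) can still go to 3. Fixed point.
Max's winning region = {6, 8}.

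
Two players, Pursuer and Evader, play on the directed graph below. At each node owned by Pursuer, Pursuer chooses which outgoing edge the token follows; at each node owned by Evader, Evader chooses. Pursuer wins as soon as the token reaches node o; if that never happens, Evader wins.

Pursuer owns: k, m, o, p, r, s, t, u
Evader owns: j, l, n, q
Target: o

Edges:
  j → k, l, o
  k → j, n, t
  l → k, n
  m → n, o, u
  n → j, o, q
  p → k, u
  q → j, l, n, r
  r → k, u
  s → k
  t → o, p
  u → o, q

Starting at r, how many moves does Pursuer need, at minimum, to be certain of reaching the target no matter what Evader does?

A0 = {o}
A1: add {m, t, u} — m (Pursuer) has m→o; t (Pursuer) has t→o; u (Pursuer) has u→o.
A2: add {k, p, r} — k (Pursuer) has k→t; p (Pursuer) has p→u; r (Pursuer) has r→u.
r enters the attractor at level 2, so Pursuer can force the target in 2 moves from there.

2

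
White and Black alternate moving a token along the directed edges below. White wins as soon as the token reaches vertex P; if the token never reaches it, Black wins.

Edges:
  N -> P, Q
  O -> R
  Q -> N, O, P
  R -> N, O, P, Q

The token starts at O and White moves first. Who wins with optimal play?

Black

Track states (vertex, player-to-move).
A0 = {(P,White), (P,Black)}
A1: add {(N,White), (Q,White), (R,White)}.
A2: add {(N,Black), (O,Black)}.
A3 = A2; e.g. (O,White) stays out. (O,White) never enters ⇒ Black avoids the target.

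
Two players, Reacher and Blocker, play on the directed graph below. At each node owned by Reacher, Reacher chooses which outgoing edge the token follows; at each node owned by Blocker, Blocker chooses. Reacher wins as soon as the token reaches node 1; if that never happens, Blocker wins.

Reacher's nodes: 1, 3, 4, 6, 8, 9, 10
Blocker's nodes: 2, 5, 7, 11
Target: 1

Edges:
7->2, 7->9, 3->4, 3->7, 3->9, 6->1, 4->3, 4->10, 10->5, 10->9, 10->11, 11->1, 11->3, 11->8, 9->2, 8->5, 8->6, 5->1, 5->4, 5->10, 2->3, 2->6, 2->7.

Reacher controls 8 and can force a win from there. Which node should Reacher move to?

A0 = {1}
A1: add {6} — 6 (Reacher) has 6→1.
A2: add {8} — 8 (Reacher) has 8→6.
A3 = A2; e.g. 2 (Blocker) can still go to 3. Fixed point.
From 8, successor 6 is in the attractor (rank 1); the other successor 5 is not.

6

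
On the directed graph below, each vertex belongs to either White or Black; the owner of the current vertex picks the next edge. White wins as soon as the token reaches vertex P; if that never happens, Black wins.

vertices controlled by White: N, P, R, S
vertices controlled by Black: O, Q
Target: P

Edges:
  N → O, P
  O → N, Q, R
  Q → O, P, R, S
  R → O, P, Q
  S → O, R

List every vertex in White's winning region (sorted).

N, P, R, S

A0 = {P}
A1: add {N, R} — N (White) has N→P; R (White) has R→P.
A2: add {S} — S (White) has S→R.
A3 = A2; e.g. O (Black) can still go to Q. Fixed point.
White's winning region = {N, P, R, S}.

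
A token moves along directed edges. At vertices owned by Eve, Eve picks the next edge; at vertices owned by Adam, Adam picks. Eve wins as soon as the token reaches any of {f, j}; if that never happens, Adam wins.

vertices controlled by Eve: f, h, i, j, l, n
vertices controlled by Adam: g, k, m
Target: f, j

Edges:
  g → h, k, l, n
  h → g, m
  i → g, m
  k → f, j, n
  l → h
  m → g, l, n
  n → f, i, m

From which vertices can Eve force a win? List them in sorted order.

A0 = {f, j}
A1: add {n} — n (Eve) has n→f.
A2: add {k} — k (Adam): all of {f, j, n} already in.
A3 = A2; e.g. g (Adam) can still go to h. Fixed point.
Eve's winning region = {f, j, k, n}.

f, j, k, n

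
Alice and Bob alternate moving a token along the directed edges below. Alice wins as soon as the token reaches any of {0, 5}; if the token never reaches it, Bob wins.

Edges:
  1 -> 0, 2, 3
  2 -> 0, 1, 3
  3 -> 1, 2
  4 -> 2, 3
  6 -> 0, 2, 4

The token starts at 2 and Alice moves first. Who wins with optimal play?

Track states (vertex, player-to-move).
A0 = {(0,Alice), (0,Bob), (5,Alice), (5,Bob)}
A1: add {(1,Alice), (2,Alice), (6,Alice)}.
(2,Alice) ∈ A1 ⇒ Alice forces the target.

Alice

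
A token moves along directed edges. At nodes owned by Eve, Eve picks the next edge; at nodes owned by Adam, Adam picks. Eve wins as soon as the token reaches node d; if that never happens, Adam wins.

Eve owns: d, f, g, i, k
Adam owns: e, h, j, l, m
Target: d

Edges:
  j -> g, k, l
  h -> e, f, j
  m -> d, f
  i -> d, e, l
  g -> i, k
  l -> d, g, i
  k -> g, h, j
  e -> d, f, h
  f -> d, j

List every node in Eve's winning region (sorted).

d, f, g, i, j, k, l, m

A0 = {d}
A1: add {f, i} — f (Eve) has f→d; i (Eve) has i→d.
A2: add {g, m} — g (Eve) has g→i; m (Adam): all of {d, f} already in.
A3: add {k, l} — k (Eve) has k→g; l (Adam): all of {d, g, i} already in.
A4: add {j} — j (Adam): all of {g, k, l} already in.
A5 = A4; e.g. e (Adam) can still go to h. Fixed point.
Eve's winning region = {d, f, g, i, j, k, l, m}.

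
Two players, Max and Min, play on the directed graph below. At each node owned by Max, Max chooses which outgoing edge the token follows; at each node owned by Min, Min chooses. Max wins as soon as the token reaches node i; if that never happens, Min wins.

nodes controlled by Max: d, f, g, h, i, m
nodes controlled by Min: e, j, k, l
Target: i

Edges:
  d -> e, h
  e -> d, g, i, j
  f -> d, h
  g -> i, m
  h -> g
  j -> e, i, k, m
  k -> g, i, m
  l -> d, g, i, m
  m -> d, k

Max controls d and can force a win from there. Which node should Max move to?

A0 = {i}
A1: add {g} — g (Max) has g→i.
A2: add {h} — h (Max) has h→g.
A3: add {d, f} — d (Max) has d→h; f (Max) has f→h.
A4: add {m} — m (Max) has m→d.
A5: add {k, l} — k (Min): all of {g, i, m} already in; l (Min): all of {d, g, i, m} already in.
A6 = A5; e.g. e (Min) can still go to j. Fixed point.
From d, successor h is in the attractor (rank 2); the other successor e is not.

h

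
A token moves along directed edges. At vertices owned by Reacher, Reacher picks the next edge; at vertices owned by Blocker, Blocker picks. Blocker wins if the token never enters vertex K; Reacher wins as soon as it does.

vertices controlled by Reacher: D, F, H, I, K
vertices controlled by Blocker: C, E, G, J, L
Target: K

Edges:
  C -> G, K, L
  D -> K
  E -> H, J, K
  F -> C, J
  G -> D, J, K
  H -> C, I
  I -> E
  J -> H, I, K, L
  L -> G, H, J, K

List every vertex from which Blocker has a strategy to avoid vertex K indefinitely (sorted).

C, E, F, G, H, I, J, L

A0 = {K}
A1: add {D} — D (Reacher) has D→K.
A2 = A1; e.g. C (Blocker) can still go to G. Fixed point.
Reacher's attractor = {D, K}; Blocker avoids the target exactly from the complement.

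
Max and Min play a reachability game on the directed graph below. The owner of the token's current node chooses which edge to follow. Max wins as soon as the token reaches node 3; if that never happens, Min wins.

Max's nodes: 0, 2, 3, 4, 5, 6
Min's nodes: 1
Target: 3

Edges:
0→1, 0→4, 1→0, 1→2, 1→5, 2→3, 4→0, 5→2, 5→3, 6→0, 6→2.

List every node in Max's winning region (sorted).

A0 = {3}
A1: add {2, 5} — 2 (Max) has 2→3; 5 (Max) has 5→3.
A2: add {6} — 6 (Max) has 6→2.
A3 = A2; e.g. 0 (Max) has no edge into A2. Fixed point.
Max's winning region = {2, 3, 5, 6}.

2, 3, 5, 6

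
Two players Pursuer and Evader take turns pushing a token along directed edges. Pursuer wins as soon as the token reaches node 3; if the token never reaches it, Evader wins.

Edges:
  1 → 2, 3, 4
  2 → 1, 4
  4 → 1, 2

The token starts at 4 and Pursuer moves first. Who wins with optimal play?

Track states (vertex, player-to-move).
A0 = {(3,Pursuer), (3,Evader)}
A1: add {(1,Pursuer)}.
A2 = A1; e.g. (1,Evader) stays out. (4,Pursuer) never enters ⇒ Evader avoids the target.

Evader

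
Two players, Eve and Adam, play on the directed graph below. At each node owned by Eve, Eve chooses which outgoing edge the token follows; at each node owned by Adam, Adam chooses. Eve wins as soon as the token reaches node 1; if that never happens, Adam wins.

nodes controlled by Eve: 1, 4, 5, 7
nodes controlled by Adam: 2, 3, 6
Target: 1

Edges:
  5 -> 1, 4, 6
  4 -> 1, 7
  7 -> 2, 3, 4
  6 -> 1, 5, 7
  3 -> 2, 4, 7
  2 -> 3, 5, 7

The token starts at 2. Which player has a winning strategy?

Adam

A0 = {1}
A1: add {4, 5} — 4 (Eve) has 4→1; 5 (Eve) has 5→1.
A2: add {7} — 7 (Eve) has 7→4.
A3: add {6} — 6 (Adam): all of {1, 5, 7} already in.
A4 = A3; e.g. 2 (Adam) can still go to 3. Fixed point.
2 never enters the attractor, so Adam can avoid the target forever.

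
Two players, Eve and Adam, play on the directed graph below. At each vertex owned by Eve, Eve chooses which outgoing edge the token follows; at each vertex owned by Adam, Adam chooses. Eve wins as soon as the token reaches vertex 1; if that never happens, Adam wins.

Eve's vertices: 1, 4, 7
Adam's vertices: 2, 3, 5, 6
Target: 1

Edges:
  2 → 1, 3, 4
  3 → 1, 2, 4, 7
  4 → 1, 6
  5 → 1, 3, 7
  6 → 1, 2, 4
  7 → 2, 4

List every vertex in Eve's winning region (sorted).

A0 = {1}
A1: add {4} — 4 (Eve) has 4→1.
A2: add {7} — 7 (Eve) has 7→4.
A3 = A2; e.g. 2 (Adam) can still go to 3. Fixed point.
Eve's winning region = {1, 4, 7}.

1, 4, 7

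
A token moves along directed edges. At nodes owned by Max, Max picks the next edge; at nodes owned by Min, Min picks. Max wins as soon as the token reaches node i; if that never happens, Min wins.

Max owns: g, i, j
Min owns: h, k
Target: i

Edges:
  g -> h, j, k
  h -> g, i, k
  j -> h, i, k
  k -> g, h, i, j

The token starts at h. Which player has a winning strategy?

Min

A0 = {i}
A1: add {j} — j (Max) has j→i.
A2: add {g} — g (Max) has g→j.
A3 = A2; e.g. h (Min) can still go to k. Fixed point.
h never enters the attractor, so Min can avoid the target forever.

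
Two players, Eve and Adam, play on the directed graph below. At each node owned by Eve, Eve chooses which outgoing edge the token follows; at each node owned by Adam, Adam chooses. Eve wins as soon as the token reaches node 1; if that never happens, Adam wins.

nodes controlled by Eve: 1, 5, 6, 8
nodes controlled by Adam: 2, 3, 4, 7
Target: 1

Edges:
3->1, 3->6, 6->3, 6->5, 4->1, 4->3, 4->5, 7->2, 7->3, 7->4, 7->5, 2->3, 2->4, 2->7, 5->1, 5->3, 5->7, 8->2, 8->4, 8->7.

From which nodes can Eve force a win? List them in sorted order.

A0 = {1}
A1: add {5} — 5 (Eve) has 5→1.
A2: add {6} — 6 (Eve) has 6→5.
A3: add {3} — 3 (Adam): all of {1, 6} already in.
A4: add {4} — 4 (Adam): all of {1, 3, 5} already in.
A5: add {8} — 8 (Eve) has 8→4.
A6 = A5; e.g. 2 (Adam) can still go to 7. Fixed point.
Eve's winning region = {1, 3, 4, 5, 6, 8}.

1, 3, 4, 5, 6, 8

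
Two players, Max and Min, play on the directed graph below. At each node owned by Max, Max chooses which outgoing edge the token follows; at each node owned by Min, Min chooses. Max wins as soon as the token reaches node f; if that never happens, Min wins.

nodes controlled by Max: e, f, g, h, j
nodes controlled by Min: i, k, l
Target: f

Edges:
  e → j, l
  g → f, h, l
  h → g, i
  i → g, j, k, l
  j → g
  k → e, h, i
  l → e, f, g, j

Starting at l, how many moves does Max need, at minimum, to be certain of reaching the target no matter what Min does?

4

A0 = {f}
A1: add {g} — g (Max) has g→f.
A2: add {h, j} — h (Max) has h→g; j (Max) has j→g.
A3: add {e} — e (Max) has e→j.
A4: add {l} — l (Min): all of {e, f, g, j} already in.
A5 = A4; e.g. i (Min) can still go to k. Fixed point.
l enters the attractor at level 4, so Max can force the target in 4 moves from there.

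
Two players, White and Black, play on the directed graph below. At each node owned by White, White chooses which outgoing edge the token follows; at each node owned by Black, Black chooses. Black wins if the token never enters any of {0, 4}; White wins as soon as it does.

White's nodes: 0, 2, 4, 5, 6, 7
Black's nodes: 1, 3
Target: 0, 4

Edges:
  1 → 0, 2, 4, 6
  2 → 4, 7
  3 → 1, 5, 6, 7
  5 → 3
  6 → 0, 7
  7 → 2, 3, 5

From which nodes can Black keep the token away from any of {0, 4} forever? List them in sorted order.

A0 = {0, 4}
A1: add {2, 6} — 2 (White) has 2→4; 6 (White) has 6→0.
A2: add {1, 7} — 1 (Black): all of {0, 2, 4, 6} already in; 7 (White) has 7→2.
A3 = A2; e.g. 3 (Black) can still go to 5. Fixed point.
White's attractor = {0, 1, 2, 4, 6, 7}; Black avoids the target exactly from the complement.

3, 5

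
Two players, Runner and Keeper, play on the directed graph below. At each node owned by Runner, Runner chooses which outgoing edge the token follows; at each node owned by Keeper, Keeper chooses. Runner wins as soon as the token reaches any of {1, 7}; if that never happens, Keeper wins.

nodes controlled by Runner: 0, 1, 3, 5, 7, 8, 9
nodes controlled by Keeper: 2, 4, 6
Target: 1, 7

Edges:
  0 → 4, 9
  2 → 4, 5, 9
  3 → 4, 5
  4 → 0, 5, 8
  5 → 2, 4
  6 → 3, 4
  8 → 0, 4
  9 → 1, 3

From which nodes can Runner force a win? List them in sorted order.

0, 1, 7, 8, 9

A0 = {1, 7}
A1: add {9} — 9 (Runner) has 9→1.
A2: add {0} — 0 (Runner) has 0→9.
A3: add {8} — 8 (Runner) has 8→0.
A4 = A3; e.g. 2 (Keeper) can still go to 4. Fixed point.
Runner's winning region = {0, 1, 7, 8, 9}.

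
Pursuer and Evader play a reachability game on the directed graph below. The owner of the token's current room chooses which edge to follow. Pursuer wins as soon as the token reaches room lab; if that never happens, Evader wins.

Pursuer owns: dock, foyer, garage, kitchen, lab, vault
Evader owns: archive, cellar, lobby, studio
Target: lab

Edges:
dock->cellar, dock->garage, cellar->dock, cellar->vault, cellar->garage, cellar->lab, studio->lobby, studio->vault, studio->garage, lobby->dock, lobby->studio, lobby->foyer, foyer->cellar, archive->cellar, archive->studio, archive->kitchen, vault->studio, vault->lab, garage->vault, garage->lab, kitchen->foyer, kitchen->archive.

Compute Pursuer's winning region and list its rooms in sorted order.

A0 = {lab}
A1: add {garage, vault} — vault (Pursuer) has vault→lab; garage (Pursuer) has garage→lab.
A2: add {dock} — dock (Pursuer) has dock→garage.
A3: add {cellar} — cellar (Evader): all of {dock, vault, garage, lab} already in.
A4: add {foyer} — foyer (Pursuer) has foyer→cellar.
A5: add {kitchen} — kitchen (Pursuer) has kitchen→foyer.
A6 = A5; e.g. studio (Evader) can still go to lobby. Fixed point.
Pursuer's winning region = {cellar, dock, foyer, garage, kitchen, lab, vault}.

cellar, dock, foyer, garage, kitchen, lab, vault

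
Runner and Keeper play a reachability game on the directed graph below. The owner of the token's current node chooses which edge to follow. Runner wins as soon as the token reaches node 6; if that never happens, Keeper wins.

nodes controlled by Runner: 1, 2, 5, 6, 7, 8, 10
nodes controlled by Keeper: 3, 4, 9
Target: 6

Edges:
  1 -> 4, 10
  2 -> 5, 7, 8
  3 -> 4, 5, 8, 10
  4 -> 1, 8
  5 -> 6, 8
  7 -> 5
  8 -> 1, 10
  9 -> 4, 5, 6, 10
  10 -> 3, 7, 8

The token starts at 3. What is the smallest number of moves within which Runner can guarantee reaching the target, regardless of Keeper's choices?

A0 = {6}
A1: add {5} — 5 (Runner) has 5→6.
A2: add {2, 7} — 2 (Runner) has 2→5; 7 (Runner) has 7→5.
A3: add {10} — 10 (Runner) has 10→7.
A4: add {1, 8} — 1 (Runner) has 1→10; 8 (Runner) has 8→10.
A5: add {4} — 4 (Keeper): all of {1, 8} already in.
A6: add {3, 9} — 3 (Keeper): all of {4, 5, 8, 10} already in; 9 (Keeper): all of {4, 5, 6, 10} already in.
A6 = all vertices. Fixed point.
3 enters the attractor at level 6, so Runner can force the target in 6 moves from there.

6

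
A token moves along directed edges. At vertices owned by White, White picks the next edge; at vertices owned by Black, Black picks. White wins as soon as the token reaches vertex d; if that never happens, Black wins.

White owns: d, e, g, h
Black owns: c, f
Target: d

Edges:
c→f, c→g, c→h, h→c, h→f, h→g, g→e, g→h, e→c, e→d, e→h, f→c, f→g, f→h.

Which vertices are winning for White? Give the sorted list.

d, e, g, h

A0 = {d}
A1: add {e} — e (White) has e→d.
A2: add {g} — g (White) has g→e.
A3: add {h} — h (White) has h→g.
A4 = A3; e.g. c (Black) can still go to f. Fixed point.
White's winning region = {d, e, g, h}.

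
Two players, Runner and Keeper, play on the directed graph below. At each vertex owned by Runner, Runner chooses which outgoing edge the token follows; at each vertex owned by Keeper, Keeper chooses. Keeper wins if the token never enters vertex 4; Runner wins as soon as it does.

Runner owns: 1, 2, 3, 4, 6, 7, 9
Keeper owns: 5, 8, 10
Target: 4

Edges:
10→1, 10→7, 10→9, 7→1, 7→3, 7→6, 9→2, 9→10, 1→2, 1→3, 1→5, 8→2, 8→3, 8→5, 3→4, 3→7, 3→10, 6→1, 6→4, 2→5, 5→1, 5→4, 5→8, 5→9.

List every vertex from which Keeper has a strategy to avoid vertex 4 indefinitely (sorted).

A0 = {4}
A1: add {3, 6} — 3 (Runner) has 3→4; 6 (Runner) has 6→4.
A2: add {1, 7} — 1 (Runner) has 1→3; 7 (Runner) has 7→3.
A3 = A2; e.g. 2 (Runner) has no edge into A2. Fixed point.
Runner's attractor = {1, 3, 4, 6, 7}; Keeper avoids the target exactly from the complement.

2, 5, 8, 9, 10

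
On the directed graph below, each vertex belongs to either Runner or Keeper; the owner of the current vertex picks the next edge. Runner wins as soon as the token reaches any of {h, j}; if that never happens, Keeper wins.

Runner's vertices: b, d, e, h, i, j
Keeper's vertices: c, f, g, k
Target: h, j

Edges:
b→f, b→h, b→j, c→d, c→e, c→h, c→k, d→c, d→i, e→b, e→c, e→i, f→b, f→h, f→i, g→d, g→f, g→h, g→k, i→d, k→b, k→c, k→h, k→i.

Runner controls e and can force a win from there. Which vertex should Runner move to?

b

A0 = {h, j}
A1: add {b} — b (Runner) has b→h.
A2: add {e} — e (Runner) has e→b.
A3 = A2; e.g. c (Keeper) can still go to d. Fixed point.
From e, successor b is in the attractor (rank 1); the other successors c, i are not.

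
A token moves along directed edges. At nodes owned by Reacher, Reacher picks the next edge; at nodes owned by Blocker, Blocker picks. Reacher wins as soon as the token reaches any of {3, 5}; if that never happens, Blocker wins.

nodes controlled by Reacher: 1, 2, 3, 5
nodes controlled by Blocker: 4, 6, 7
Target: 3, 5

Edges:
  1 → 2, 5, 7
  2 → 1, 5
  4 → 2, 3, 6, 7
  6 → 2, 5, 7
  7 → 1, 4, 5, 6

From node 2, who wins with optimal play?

Reacher

A0 = {3, 5}
A1: add {1, 2} — 1 (Reacher) has 1→5; 2 (Reacher) has 2→5.
A2 = A1; e.g. 4 (Blocker) can still go to 6. Fixed point.
2 ∈ A1, so Reacher can force the target.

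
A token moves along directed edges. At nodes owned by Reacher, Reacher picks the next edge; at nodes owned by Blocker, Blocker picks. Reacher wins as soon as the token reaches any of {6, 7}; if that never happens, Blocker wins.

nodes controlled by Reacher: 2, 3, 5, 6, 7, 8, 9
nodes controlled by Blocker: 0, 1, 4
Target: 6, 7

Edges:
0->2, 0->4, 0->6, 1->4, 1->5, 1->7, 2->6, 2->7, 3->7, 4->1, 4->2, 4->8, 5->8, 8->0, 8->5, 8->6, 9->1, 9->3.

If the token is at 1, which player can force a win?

A0 = {6, 7}
A1: add {2, 3, 8} — 2 (Reacher) has 2→6; 3 (Reacher) has 3→7; 8 (Reacher) has 8→6.
A2: add {5, 9} — 5 (Reacher) has 5→8; 9 (Reacher) has 9→3.
A3 = A2; e.g. 0 (Blocker) can still go to 4. Fixed point.
1 never enters the attractor, so Blocker can avoid the target forever.

Blocker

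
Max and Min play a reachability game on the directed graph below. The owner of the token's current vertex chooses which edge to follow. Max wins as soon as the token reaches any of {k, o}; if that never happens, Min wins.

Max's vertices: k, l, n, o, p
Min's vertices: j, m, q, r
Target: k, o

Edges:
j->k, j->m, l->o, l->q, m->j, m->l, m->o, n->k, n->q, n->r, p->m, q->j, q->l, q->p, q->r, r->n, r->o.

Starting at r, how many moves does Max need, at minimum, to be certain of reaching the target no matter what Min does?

A0 = {k, o}
A1: add {l, n} — l (Max) has l→o; n (Max) has n→k.
A2: add {r} — r (Min): all of {n, o} already in.
A3 = A2; e.g. j (Min) can still go to m. Fixed point.
r enters the attractor at level 2, so Max can force the target in 2 moves from there.

2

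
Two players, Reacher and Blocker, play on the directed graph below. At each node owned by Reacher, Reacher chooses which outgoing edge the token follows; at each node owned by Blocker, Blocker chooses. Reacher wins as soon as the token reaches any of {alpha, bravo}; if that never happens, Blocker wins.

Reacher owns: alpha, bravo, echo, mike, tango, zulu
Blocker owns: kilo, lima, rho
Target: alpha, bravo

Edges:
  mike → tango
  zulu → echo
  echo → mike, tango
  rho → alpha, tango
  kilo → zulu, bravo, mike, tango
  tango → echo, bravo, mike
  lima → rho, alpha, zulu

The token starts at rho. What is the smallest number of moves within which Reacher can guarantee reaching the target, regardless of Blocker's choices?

2

A0 = {alpha, bravo}
A1: add {tango} — tango (Reacher) has tango→bravo.
A2: add {echo, mike, rho} — rho (Blocker): all of {alpha, tango} already in; echo (Reacher) has echo→tango; mike (Reacher) has mike→tango.
rho enters the attractor at level 2, so Reacher can force the target in 2 moves from there.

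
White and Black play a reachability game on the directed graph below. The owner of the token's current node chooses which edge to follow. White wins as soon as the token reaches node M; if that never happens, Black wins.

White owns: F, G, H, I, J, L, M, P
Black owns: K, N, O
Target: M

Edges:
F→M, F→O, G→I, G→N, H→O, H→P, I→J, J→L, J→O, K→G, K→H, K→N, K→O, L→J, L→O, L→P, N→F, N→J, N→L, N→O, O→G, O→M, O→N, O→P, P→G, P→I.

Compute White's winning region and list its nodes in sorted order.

F, M

A0 = {M}
A1: add {F} — F (White) has F→M.
A2 = A1; e.g. G (White) has no edge into A1. Fixed point.
White's winning region = {F, M}.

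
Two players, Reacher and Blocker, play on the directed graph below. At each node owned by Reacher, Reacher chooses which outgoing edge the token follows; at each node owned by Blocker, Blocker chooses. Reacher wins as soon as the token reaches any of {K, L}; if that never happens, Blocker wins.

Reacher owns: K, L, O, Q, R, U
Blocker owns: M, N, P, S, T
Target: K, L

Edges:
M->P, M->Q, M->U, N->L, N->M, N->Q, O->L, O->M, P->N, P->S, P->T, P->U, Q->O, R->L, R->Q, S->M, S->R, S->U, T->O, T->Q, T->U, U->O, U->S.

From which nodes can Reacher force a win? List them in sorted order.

A0 = {K, L}
A1: add {O, R} — O (Reacher) has O→L; R (Reacher) has R→L.
A2: add {Q, U} — Q (Reacher) has Q→O; U (Reacher) has U→O.
A3: add {T} — T (Blocker): all of {O, Q, U} already in.
A4 = A3; e.g. M (Blocker) can still go to P. Fixed point.
Reacher's winning region = {K, L, O, Q, R, T, U}.

K, L, O, Q, R, T, U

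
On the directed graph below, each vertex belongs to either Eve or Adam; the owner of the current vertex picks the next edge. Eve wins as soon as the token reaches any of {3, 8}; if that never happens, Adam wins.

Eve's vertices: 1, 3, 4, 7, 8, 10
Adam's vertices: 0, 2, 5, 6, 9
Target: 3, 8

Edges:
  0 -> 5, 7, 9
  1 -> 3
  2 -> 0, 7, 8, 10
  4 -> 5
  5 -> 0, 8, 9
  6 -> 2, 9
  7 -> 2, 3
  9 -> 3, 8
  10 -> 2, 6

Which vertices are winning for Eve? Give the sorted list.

A0 = {3, 8}
A1: add {1, 7, 9} — 1 (Eve) has 1→3; 7 (Eve) has 7→3; 9 (Adam): all of {3, 8} already in.
A2 = A1; e.g. 0 (Adam) can still go to 5. Fixed point.
Eve's winning region = {1, 3, 7, 8, 9}.

1, 3, 7, 8, 9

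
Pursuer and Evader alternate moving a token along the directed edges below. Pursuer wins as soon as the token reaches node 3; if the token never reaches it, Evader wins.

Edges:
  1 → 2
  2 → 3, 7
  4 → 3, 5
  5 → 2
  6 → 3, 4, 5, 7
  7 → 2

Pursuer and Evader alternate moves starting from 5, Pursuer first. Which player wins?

Evader

Track states (vertex, player-to-move).
A0 = {(3,Pursuer), (3,Evader)}
A1: add {(2,Pursuer), (4,Pursuer), (6,Pursuer)}.
A2: add {(1,Evader), (5,Evader), (7,Evader)}.
A3 = A2; e.g. (1,Pursuer) stays out. (5,Pursuer) never enters ⇒ Evader avoids the target.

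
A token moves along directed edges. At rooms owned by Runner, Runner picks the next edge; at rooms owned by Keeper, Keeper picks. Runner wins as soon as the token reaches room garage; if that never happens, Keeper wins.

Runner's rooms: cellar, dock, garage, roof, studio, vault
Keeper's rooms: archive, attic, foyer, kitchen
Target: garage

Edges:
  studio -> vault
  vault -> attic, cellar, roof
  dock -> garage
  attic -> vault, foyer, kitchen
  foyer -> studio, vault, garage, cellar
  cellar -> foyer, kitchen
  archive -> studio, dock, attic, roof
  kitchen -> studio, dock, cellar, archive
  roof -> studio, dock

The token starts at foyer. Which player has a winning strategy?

A0 = {garage}
A1: add {dock} — dock (Runner) has dock→garage.
A2: add {roof} — roof (Runner) has roof→dock.
A3: add {vault} — vault (Runner) has vault→roof.
A4: add {studio} — studio (Runner) has studio→vault.
A5 = A4; e.g. attic (Keeper) can still go to foyer. Fixed point.
foyer never enters the attractor, so Keeper can avoid the target forever.

Keeper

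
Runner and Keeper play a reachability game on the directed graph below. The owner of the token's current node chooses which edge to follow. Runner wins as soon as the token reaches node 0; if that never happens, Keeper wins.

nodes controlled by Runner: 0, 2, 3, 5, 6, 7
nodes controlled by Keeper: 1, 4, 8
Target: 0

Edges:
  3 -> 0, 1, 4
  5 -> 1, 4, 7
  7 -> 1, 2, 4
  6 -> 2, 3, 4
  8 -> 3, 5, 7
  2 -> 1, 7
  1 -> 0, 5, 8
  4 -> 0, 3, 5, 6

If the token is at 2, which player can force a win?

Keeper

A0 = {0}
A1: add {3} — 3 (Runner) has 3→0.
A2: add {6} — 6 (Runner) has 6→3.
A3 = A2; e.g. 1 (Keeper) can still go to 5. Fixed point.
2 never enters the attractor, so Keeper can avoid the target forever.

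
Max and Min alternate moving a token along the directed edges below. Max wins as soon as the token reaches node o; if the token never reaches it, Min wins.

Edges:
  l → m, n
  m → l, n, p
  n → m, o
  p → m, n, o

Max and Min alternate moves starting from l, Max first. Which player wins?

Track states (vertex, player-to-move).
A0 = {(o,Max), (o,Min)}
A1: add {(n,Max), (p,Max)}.
A2 = A1; e.g. (l,Max) stays out. (l,Max) never enters ⇒ Min avoids the target.

Min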